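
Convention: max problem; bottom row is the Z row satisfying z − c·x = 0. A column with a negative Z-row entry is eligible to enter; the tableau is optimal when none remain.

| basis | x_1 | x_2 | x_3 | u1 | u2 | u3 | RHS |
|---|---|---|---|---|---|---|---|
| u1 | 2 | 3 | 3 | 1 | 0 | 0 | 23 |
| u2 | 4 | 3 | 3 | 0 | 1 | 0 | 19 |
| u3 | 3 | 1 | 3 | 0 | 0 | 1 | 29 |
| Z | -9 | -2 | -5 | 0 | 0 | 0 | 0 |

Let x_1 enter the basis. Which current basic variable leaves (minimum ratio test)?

Column x_1 entries and ratios — u1: 23/2 = 23/2; u2: 19/4 = 19/4; u3: 29/3 = 29/3.
Smallest ratio is 19/4 in the row of u2, so u2 leaves.

u2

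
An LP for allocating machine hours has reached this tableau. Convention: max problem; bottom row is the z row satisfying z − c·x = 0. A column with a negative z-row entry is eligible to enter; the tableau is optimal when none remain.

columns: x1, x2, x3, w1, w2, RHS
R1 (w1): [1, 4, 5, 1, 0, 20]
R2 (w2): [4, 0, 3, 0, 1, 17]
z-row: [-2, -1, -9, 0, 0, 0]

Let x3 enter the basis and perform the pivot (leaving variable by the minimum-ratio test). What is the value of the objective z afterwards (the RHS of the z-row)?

36

Ratio test on column x3 — row 1: 20/5 = 4; row 2: 17/3 = 17/3. Minimum is 4 at row 1 (w1 leaves); pivot element 5.
Pivot on row 1; the z-row RHS becomes 0 − (-9)·4 = 36.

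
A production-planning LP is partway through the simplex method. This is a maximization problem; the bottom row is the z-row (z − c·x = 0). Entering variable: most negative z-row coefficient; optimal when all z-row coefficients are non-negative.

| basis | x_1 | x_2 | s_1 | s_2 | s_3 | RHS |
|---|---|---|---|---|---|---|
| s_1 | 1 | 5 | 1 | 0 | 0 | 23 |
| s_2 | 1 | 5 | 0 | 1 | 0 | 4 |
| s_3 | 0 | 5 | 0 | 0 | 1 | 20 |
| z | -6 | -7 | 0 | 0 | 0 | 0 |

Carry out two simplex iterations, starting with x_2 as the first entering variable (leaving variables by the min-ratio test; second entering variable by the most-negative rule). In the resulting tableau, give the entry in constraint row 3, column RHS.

Ratio test on column x_2 — row 1: 23/5 = 23/5; row 2: 4/5 = 4/5; row 3: 20/5 = 4. Minimum is 4/5 at row 2 (s_2 leaves); pivot element 5.
Divide row 2 by 5; eliminate column x_2 from the other rows.
Second iteration: most negative z-row entry is -23/5 in column x_1, so x_1 enters.
Ratio test on column x_1 — row 1: entry 0 ≤ 0; row 2: (4/5)/(1/5) = 4; row 3: entry -1 ≤ 0. Minimum is 4 at row 2 (x_2 leaves); pivot element 1/5.
Divide row 2 by 1/5; eliminate column x_1 from the other rows.
After both pivots, the entry at constraint row 3, column RHS is 20.

20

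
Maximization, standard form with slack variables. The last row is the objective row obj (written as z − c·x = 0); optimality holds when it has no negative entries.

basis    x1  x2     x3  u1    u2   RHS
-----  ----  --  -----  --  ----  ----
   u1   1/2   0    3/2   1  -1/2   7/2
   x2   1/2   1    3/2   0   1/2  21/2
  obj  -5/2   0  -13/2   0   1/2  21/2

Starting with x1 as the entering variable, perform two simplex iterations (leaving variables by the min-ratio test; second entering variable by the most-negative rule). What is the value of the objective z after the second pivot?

Ratio test on column x1 — row 1: (7/2)/(1/2) = 7; row 2: (21/2)/(1/2) = 21. Minimum is 7 at row 1 (u1 leaves); pivot element 1/2.
Pivot on row 1; the obj-row RHS becomes 21/2 − (-5/2)·7 = 28.
Next entering variable (most negative obj-row entry -2): u2.
Ratio test on column u2 — row 1: entry -1 ≤ 0; row 2: 7/1 = 7. Minimum is 7 at row 2 (x2 leaves); pivot element 1.
After the second pivot the obj-row RHS is 28 − (-2)·7 = 42.

42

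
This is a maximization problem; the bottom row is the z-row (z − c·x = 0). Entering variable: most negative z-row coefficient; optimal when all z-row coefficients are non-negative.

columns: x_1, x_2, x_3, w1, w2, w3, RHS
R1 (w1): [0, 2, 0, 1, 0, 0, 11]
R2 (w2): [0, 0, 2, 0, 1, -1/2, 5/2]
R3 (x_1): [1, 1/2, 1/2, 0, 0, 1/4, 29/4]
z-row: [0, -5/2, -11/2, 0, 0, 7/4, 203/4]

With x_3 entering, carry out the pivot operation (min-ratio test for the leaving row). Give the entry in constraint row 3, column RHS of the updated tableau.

Ratio test on column x_3 — row 1: entry 0 ≤ 0; row 2: (5/2)/2 = 5/4; row 3: (29/4)/(1/2) = 29/2. Minimum is 5/4 at row 2 (w2 leaves); pivot element 2.
Divide row 2 by 2; eliminate column x_3 from the other rows.
Row 3 update in column RHS: 29/4 − (1/2)·(5/4) = 53/8.

53/8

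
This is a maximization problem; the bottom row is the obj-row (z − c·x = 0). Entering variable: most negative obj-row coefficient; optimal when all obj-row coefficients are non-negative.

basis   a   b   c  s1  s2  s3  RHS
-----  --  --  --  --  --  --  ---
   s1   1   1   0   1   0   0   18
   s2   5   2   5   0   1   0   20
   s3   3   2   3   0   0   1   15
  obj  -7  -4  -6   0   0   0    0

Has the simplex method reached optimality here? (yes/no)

The obj-row has a negative entry -7 in column a, so it is not optimal.

no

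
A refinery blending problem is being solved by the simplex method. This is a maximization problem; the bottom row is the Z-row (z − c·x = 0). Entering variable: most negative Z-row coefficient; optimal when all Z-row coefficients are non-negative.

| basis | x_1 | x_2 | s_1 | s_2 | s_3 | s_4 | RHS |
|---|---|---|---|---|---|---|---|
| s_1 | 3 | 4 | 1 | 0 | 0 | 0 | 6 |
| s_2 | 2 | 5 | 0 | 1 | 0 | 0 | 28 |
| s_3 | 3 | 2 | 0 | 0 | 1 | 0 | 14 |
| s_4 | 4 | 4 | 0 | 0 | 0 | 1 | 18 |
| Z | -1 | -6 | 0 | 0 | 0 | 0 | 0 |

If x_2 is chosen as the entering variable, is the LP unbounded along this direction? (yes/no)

no

Column x_2 has positive entries in row(s) 1, 2, 3, 4, so the ratio test bounds it — not unbounded.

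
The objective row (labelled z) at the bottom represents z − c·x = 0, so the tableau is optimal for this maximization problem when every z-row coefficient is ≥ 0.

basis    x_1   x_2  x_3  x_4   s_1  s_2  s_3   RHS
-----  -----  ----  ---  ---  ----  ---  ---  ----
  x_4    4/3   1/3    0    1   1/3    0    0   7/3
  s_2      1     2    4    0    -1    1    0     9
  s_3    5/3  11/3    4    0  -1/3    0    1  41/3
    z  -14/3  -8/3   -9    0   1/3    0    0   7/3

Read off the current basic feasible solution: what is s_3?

s_3 is basic (row 3); its value is the RHS of that row, 41/3.

41/3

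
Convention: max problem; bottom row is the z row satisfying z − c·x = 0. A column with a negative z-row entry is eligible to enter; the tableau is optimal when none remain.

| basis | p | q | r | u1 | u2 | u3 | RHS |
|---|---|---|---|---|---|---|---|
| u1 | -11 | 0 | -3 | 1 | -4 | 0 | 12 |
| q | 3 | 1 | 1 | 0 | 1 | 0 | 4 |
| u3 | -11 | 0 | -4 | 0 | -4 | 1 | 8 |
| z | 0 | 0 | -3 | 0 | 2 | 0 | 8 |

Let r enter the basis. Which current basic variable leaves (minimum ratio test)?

q

Column r entries and ratios — u1: -3 ≤ 0, skip; q: 4/1 = 4; u3: -4 ≤ 0, skip.
Smallest ratio is 4 in the row of q, so q leaves.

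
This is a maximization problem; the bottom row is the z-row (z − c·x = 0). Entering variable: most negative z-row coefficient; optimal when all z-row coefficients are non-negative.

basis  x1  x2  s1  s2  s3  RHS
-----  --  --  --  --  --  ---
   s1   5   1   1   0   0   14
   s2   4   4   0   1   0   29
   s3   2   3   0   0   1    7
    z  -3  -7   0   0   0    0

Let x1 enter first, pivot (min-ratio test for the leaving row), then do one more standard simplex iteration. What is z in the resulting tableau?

Ratio test on column x1 — row 1: 14/5 = 14/5; row 2: 29/4 = 29/4; row 3: 7/2 = 7/2. Minimum is 14/5 at row 1 (s1 leaves); pivot element 5.
Pivot on row 1; the z-row RHS becomes 0 − (-3)·(14/5) = 42/5.
Next entering variable (most negative z-row entry -32/5): x2.
Ratio test on column x2 — row 1: (14/5)/(1/5) = 14; row 2: (89/5)/(16/5) = 89/16; row 3: (7/5)/(13/5) = 7/13. Minimum is 7/13 at row 3 (s3 leaves); pivot element 13/5.
After the second pivot the z-row RHS is 42/5 − (-32/5)·(7/13) = 154/13.

154/13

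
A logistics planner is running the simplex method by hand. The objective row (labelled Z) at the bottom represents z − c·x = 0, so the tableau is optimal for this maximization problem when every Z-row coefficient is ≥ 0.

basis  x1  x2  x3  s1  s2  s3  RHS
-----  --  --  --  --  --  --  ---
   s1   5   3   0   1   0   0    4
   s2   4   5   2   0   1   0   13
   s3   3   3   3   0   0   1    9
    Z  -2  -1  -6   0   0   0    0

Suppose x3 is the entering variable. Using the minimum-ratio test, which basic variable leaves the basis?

s3

Column x3 entries and ratios — s1: 0 ≤ 0, skip; s2: 13/2 = 13/2; s3: 9/3 = 3.
Smallest ratio is 3 in the row of s3, so s3 leaves.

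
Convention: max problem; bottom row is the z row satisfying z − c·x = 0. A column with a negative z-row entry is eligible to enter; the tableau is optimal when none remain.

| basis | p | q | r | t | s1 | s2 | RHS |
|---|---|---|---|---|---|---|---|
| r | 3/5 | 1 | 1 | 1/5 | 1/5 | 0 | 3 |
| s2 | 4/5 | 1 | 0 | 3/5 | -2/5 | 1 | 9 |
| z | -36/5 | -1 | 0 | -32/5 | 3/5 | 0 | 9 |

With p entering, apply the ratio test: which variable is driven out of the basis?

r

Column p entries and ratios — r: 3/(3/5) = 5; s2: 9/(4/5) = 45/4.
Smallest ratio is 5 in the row of r, so r leaves.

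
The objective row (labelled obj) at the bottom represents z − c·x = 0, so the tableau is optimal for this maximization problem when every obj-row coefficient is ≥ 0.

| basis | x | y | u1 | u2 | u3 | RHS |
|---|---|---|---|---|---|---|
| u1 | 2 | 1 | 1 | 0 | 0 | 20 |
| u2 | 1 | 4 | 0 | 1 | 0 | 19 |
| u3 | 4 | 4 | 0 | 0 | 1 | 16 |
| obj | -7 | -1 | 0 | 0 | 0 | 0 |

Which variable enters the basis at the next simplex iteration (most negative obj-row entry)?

x

Negative obj-row entries: x: -7, y: -1.
The most negative is -7 in column x, so x enters.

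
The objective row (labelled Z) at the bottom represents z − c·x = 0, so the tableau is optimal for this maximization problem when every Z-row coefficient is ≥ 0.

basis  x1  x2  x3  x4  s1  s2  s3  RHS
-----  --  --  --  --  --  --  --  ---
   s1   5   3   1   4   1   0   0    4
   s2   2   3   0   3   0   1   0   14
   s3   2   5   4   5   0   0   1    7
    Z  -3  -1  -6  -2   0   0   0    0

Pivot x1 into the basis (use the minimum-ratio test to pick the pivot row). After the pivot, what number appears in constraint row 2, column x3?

Ratio test on column x1 — row 1: 4/5 = 4/5; row 2: 14/2 = 7; row 3: 7/2 = 7/2. Minimum is 4/5 at row 1 (s1 leaves); pivot element 5.
Divide row 1 by 5; eliminate column x1 from the other rows.
Row 2 update in column x3: 0 − 2·(1/5) = -2/5.

-2/5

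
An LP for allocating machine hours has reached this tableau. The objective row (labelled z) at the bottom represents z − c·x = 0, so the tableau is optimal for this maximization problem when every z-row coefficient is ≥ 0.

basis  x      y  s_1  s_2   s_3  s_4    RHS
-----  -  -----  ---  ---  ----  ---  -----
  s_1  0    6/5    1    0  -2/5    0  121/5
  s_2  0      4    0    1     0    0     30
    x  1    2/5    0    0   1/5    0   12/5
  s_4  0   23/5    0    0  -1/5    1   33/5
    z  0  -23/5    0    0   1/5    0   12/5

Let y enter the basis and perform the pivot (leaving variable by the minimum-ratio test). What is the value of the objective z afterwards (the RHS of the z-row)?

9

Ratio test on column y — row 1: (121/5)/(6/5) = 121/6; row 2: 30/4 = 15/2; row 3: (12/5)/(2/5) = 6; row 4: (33/5)/(23/5) = 33/23. Minimum is 33/23 at row 4 (s_4 leaves); pivot element 23/5.
Pivot on row 4; the z-row RHS becomes 12/5 − (-23/5)·(33/23) = 9.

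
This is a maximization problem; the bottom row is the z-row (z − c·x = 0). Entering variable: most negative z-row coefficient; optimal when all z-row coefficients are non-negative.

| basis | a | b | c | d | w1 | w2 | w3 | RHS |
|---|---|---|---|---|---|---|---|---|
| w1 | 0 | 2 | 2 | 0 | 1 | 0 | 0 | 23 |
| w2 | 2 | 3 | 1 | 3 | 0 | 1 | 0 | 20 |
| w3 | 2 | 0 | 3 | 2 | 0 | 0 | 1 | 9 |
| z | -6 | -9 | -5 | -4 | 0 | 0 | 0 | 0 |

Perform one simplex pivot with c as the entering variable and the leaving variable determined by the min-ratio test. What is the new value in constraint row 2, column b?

3

Ratio test on column c — row 1: 23/2 = 23/2; row 2: 20/1 = 20; row 3: 9/3 = 3. Minimum is 3 at row 3 (w3 leaves); pivot element 3.
Divide row 3 by 3; eliminate column c from the other rows.
Row 2 update in column b: 3 − 1·0 = 3.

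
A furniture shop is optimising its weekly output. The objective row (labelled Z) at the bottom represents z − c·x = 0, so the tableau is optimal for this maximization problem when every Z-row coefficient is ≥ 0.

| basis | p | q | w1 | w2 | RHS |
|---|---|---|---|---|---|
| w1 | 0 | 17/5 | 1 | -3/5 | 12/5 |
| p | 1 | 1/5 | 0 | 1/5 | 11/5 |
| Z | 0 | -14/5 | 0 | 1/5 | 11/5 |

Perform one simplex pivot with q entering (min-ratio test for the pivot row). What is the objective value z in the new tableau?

71/17

Ratio test on column q — row 1: (12/5)/(17/5) = 12/17; row 2: (11/5)/(1/5) = 11. Minimum is 12/17 at row 1 (w1 leaves); pivot element 17/5.
Pivot on row 1; the Z-row RHS becomes 11/5 − (-14/5)·(12/17) = 71/17.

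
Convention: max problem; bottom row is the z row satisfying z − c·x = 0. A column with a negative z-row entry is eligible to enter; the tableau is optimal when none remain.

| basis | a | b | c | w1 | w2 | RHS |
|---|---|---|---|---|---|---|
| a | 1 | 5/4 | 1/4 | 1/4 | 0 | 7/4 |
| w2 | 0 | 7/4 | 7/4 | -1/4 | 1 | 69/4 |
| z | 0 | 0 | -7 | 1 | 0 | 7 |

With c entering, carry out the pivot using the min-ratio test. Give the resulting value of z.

56

Ratio test on column c — row 1: (7/4)/(1/4) = 7; row 2: (69/4)/(7/4) = 69/7. Minimum is 7 at row 1 (a leaves); pivot element 1/4.
Pivot on row 1; the z-row RHS becomes 7 − (-7)·7 = 56.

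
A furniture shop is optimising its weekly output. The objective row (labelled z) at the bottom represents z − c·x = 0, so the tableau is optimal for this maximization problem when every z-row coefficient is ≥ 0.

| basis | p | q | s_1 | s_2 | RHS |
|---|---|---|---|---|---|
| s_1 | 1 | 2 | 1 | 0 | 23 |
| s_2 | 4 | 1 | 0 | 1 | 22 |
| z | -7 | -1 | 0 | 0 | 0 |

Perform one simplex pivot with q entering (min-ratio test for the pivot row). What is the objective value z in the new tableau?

Ratio test on column q — row 1: 23/2 = 23/2; row 2: 22/1 = 22. Minimum is 23/2 at row 1 (s_1 leaves); pivot element 2.
Pivot on row 1; the z-row RHS becomes 0 − (-1)·(23/2) = 23/2.

23/2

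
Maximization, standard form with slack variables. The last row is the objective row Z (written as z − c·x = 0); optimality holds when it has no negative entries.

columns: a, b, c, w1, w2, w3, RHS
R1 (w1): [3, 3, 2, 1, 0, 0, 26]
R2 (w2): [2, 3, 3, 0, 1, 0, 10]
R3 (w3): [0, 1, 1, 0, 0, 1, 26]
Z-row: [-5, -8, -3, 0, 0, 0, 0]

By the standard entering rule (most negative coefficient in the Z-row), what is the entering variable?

b

Negative Z-row entries: a: -5, b: -8, c: -3.
The most negative is -8 in column b, so b enters.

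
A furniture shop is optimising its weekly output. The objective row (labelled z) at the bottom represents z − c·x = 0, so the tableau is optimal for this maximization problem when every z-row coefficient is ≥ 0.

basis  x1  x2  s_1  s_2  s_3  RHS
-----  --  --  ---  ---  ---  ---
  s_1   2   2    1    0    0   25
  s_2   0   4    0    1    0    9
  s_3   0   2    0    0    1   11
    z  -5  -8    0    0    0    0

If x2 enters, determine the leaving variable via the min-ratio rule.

s_2

Column x2 entries and ratios — s_1: 25/2 = 25/2; s_2: 9/4 = 9/4; s_3: 11/2 = 11/2.
Smallest ratio is 9/4 in the row of s_2, so s_2 leaves.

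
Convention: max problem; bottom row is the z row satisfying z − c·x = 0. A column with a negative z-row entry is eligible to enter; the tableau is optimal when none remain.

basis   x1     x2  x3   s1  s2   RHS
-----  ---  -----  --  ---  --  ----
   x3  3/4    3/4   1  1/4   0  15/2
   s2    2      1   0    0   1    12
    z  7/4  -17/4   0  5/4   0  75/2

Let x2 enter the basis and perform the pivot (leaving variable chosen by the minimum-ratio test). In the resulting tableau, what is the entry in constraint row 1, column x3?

4/3

Ratio test on column x2 — row 1: (15/2)/(3/4) = 10; row 2: 12/1 = 12. Minimum is 10 at row 1 (x3 leaves); pivot element 3/4.
Divide row 1 by 3/4; eliminate column x2 from the other rows.
In the new row 1, the x3 entry is the old entry divided by the pivot: 1/(3/4) = 4/3.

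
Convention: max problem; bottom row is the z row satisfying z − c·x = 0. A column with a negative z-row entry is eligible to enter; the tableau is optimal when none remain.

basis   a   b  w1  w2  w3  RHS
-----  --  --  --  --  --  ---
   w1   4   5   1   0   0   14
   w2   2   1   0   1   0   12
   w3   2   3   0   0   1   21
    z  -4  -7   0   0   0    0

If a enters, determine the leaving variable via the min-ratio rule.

Column a entries and ratios — w1: 14/4 = 7/2; w2: 12/2 = 6; w3: 21/2 = 21/2.
Smallest ratio is 7/2 in the row of w1, so w1 leaves.

w1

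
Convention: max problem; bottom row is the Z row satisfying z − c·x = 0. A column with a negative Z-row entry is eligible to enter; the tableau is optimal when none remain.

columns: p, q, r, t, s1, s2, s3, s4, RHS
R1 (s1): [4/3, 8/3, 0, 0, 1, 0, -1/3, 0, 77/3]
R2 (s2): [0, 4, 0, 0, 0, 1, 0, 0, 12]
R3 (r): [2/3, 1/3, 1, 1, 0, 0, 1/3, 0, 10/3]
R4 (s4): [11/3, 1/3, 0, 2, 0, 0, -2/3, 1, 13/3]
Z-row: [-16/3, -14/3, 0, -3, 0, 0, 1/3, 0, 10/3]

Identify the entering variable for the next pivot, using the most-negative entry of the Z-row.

Negative Z-row entries: p: -16/3, q: -14/3, t: -3.
The most negative is -16/3 in column p, so p enters.

p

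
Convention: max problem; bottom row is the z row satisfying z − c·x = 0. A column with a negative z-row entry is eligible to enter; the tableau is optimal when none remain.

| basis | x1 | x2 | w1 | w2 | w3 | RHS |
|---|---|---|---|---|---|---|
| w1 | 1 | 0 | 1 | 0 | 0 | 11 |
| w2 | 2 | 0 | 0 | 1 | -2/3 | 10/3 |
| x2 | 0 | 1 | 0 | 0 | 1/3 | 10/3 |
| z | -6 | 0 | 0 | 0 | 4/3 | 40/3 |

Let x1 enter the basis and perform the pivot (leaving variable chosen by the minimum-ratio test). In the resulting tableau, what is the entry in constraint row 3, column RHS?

10/3

Ratio test on column x1 — row 1: 11/1 = 11; row 2: (10/3)/2 = 5/3; row 3: entry 0 ≤ 0. Minimum is 5/3 at row 2 (w2 leaves); pivot element 2.
Divide row 2 by 2; eliminate column x1 from the other rows.
Row 3 update in column RHS: 10/3 − 0·(5/3) = 10/3.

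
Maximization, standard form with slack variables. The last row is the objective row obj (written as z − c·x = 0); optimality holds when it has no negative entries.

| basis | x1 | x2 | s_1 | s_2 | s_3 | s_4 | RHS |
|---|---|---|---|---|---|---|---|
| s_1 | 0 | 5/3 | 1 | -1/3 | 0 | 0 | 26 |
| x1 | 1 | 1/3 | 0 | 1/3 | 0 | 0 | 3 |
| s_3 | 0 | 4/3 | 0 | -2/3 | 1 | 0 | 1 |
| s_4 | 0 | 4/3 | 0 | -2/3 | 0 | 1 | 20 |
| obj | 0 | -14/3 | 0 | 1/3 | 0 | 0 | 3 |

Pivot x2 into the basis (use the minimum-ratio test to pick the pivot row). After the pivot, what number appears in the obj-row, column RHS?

13/2

Ratio test on column x2 — row 1: 26/(5/3) = 78/5; row 2: 3/(1/3) = 9; row 3: 1/(4/3) = 3/4; row 4: 20/(4/3) = 15. Minimum is 3/4 at row 3 (s_3 leaves); pivot element 4/3.
Divide row 3 by 4/3; eliminate column x2 from the other rows.
obj-row update in column RHS: 3 − (-14/3)·(3/4) = 13/2.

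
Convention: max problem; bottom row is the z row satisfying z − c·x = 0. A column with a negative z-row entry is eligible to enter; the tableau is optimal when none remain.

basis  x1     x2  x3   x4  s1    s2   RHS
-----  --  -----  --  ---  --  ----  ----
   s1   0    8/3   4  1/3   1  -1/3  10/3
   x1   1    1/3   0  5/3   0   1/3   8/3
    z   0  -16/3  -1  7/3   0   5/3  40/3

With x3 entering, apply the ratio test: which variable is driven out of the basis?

s1

Column x3 entries and ratios — s1: (10/3)/4 = 5/6; x1: 0 ≤ 0, skip.
Smallest ratio is 5/6 in the row of s1, so s1 leaves.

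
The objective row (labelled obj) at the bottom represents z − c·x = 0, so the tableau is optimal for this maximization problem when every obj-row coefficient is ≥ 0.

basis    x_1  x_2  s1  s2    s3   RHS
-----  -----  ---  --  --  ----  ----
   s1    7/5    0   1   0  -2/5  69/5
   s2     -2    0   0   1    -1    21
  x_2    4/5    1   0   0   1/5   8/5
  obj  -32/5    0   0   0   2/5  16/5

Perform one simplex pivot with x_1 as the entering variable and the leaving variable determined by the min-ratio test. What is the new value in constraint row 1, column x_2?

Ratio test on column x_1 — row 1: (69/5)/(7/5) = 69/7; row 2: entry -2 ≤ 0; row 3: (8/5)/(4/5) = 2. Minimum is 2 at row 3 (x_2 leaves); pivot element 4/5.
Divide row 3 by 4/5; eliminate column x_1 from the other rows.
Row 1 update in column x_2: 0 − (7/5)·(5/4) = -7/4.

-7/4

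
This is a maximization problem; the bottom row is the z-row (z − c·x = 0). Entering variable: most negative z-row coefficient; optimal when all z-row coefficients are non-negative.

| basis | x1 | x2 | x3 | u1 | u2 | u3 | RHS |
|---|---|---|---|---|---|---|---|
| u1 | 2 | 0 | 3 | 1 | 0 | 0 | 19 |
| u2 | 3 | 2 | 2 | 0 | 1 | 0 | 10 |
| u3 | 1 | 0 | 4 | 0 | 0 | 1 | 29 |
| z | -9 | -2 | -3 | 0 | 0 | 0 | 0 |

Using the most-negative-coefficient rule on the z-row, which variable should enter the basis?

x1

Negative z-row entries: x1: -9, x2: -2, x3: -3.
The most negative is -9 in column x1, so x1 enters.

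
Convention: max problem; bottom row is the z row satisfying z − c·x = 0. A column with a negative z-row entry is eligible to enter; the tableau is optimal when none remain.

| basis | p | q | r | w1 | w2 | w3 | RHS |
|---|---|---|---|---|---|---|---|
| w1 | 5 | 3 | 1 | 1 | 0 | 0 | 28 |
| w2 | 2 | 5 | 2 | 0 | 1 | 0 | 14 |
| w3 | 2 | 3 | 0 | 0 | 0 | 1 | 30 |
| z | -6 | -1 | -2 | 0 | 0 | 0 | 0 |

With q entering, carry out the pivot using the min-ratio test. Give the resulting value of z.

Ratio test on column q — row 1: 28/3 = 28/3; row 2: 14/5 = 14/5; row 3: 30/3 = 10. Minimum is 14/5 at row 2 (w2 leaves); pivot element 5.
Pivot on row 2; the z-row RHS becomes 0 − (-1)·(14/5) = 14/5.

14/5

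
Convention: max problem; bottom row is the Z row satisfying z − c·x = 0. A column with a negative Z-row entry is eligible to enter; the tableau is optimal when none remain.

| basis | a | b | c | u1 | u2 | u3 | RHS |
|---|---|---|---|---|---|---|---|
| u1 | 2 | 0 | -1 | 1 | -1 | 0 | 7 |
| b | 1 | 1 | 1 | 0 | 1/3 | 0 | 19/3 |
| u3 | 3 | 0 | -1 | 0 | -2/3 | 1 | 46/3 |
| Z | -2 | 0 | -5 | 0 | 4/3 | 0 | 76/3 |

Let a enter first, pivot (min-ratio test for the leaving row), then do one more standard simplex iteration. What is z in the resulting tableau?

Ratio test on column a — row 1: 7/2 = 7/2; row 2: (19/3)/1 = 19/3; row 3: (46/3)/3 = 46/9. Minimum is 7/2 at row 1 (u1 leaves); pivot element 2.
Pivot on row 1; the Z-row RHS becomes 76/3 − (-2)·(7/2) = 97/3.
Next entering variable (most negative Z-row entry -6): c.
Ratio test on column c — row 1: entry -1/2 ≤ 0; row 2: (17/6)/(3/2) = 17/9; row 3: (29/6)/(1/2) = 29/3. Minimum is 17/9 at row 2 (b leaves); pivot element 3/2.
After the second pivot the Z-row RHS is 97/3 − (-6)·(17/9) = 131/3.

131/3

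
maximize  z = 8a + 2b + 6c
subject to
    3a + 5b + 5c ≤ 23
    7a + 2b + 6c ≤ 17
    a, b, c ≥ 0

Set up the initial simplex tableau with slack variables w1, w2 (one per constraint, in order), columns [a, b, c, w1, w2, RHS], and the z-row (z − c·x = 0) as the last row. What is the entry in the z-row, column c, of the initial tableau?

-6

The z-row carries the negated objective coefficients: the c entry is -6.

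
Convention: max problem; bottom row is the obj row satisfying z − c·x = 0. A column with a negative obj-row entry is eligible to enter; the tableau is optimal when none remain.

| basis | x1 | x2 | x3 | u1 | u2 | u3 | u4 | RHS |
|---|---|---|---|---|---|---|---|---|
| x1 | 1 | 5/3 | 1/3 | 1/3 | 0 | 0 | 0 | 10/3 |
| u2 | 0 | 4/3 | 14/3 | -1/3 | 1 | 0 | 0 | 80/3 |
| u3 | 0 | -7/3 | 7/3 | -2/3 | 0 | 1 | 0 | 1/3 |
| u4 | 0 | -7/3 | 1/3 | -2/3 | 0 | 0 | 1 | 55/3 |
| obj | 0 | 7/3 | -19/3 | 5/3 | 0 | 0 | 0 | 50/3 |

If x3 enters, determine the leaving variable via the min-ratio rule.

Column x3 entries and ratios — x1: (10/3)/(1/3) = 10; u2: (80/3)/(14/3) = 40/7; u3: (1/3)/(7/3) = 1/7; u4: (55/3)/(1/3) = 55.
Smallest ratio is 1/7 in the row of u3, so u3 leaves.

u3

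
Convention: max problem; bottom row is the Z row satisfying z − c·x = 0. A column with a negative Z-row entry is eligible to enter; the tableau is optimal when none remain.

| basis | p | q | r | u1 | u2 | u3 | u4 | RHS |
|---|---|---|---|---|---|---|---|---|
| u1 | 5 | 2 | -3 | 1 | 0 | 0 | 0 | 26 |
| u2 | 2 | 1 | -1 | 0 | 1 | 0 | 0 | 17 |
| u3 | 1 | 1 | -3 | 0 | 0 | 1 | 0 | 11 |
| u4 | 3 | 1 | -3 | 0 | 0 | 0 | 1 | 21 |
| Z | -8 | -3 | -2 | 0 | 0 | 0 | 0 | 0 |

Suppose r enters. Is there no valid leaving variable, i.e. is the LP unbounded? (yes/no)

Every constraint-row entry in column r is ≤ 0, so increasing r is unbounded.

yes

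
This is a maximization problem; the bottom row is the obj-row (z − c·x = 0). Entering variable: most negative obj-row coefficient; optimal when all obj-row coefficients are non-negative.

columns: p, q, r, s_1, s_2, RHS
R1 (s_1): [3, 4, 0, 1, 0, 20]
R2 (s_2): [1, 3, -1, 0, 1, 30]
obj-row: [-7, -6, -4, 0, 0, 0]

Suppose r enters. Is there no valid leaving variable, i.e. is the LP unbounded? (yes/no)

yes

Every constraint-row entry in column r is ≤ 0, so increasing r is unbounded.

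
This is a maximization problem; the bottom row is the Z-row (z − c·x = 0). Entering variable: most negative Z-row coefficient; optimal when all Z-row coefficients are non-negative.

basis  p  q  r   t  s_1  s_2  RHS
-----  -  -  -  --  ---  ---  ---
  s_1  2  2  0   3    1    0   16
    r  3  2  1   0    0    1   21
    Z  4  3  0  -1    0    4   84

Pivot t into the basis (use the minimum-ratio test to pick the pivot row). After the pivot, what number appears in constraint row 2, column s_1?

0

Ratio test on column t — row 1: 16/3 = 16/3; row 2: entry 0 ≤ 0. Minimum is 16/3 at row 1 (s_1 leaves); pivot element 3.
Divide row 1 by 3; eliminate column t from the other rows.
Row 2 update in column s_1: 0 − 0·(1/3) = 0.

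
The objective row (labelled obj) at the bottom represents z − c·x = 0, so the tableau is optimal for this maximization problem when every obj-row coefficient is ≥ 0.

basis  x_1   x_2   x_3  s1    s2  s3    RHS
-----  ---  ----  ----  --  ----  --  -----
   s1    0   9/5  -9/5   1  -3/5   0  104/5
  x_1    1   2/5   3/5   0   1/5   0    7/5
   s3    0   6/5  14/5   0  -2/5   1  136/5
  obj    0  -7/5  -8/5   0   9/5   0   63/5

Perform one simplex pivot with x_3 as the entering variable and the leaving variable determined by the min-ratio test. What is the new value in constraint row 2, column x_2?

Ratio test on column x_3 — row 1: entry -9/5 ≤ 0; row 2: (7/5)/(3/5) = 7/3; row 3: (136/5)/(14/5) = 68/7. Minimum is 7/3 at row 2 (x_1 leaves); pivot element 3/5.
Divide row 2 by 3/5; eliminate column x_3 from the other rows.
In the new row 2, the x_2 entry is the old entry divided by the pivot: (2/5)/(3/5) = 2/3.

2/3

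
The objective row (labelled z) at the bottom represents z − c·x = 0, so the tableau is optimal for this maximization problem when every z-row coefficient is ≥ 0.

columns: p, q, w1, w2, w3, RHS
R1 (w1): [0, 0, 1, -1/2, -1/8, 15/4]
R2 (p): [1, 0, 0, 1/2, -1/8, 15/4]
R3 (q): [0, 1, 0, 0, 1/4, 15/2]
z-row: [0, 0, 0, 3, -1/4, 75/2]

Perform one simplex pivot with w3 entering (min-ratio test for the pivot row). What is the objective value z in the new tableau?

45

Ratio test on column w3 — row 1: entry -1/8 ≤ 0; row 2: entry -1/8 ≤ 0; row 3: (15/2)/(1/4) = 30. Minimum is 30 at row 3 (q leaves); pivot element 1/4.
Pivot on row 3; the z-row RHS becomes 75/2 − (-1/4)·30 = 45.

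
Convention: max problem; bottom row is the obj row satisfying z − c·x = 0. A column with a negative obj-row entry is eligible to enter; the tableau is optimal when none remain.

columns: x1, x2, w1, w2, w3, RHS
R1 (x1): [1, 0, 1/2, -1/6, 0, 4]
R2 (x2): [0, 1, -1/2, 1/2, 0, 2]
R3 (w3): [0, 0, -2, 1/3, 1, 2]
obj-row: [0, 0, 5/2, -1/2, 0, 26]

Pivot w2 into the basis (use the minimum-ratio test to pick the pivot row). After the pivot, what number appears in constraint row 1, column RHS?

14/3

Ratio test on column w2 — row 1: entry -1/6 ≤ 0; row 2: 2/(1/2) = 4; row 3: 2/(1/3) = 6. Minimum is 4 at row 2 (x2 leaves); pivot element 1/2.
Divide row 2 by 1/2; eliminate column w2 from the other rows.
Row 1 update in column RHS: 4 − (-1/6)·4 = 14/3.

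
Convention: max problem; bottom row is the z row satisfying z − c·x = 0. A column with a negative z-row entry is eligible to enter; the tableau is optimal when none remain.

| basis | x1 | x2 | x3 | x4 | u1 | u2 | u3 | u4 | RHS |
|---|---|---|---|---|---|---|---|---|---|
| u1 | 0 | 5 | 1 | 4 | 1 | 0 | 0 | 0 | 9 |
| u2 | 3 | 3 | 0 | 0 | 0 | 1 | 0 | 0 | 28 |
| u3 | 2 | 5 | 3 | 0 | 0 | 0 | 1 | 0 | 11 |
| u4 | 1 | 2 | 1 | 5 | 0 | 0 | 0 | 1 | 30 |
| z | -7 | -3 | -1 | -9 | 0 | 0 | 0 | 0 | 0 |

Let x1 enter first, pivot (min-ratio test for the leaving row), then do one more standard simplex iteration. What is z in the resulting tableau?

235/4

Ratio test on column x1 — row 1: entry 0 ≤ 0; row 2: 28/3 = 28/3; row 3: 11/2 = 11/2; row 4: 30/1 = 30. Minimum is 11/2 at row 3 (u3 leaves); pivot element 2.
Pivot on row 3; the z-row RHS becomes 0 − (-7)·(11/2) = 77/2.
Next entering variable (most negative z-row entry -9): x4.
Ratio test on column x4 — row 1: 9/4 = 9/4; row 2: entry 0 ≤ 0; row 3: entry 0 ≤ 0; row 4: (49/2)/5 = 49/10. Minimum is 9/4 at row 1 (u1 leaves); pivot element 4.
After the second pivot the z-row RHS is 77/2 − (-9)·(9/4) = 235/4.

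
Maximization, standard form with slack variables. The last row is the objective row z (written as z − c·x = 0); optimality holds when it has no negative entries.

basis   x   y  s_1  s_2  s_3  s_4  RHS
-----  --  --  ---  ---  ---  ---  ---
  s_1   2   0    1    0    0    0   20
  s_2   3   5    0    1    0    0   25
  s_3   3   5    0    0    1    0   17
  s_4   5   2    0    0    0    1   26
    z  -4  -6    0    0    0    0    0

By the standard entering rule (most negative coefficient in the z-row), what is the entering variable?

y

Negative z-row entries: x: -4, y: -6.
The most negative is -6 in column y, so y enters.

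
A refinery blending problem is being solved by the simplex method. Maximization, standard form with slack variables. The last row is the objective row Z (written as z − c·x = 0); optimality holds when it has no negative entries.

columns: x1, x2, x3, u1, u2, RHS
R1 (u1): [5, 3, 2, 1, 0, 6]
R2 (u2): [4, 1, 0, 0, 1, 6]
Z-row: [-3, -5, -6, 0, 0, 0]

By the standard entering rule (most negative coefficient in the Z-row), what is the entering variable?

x3

Negative Z-row entries: x1: -3, x2: -5, x3: -6.
The most negative is -6 in column x3, so x3 enters.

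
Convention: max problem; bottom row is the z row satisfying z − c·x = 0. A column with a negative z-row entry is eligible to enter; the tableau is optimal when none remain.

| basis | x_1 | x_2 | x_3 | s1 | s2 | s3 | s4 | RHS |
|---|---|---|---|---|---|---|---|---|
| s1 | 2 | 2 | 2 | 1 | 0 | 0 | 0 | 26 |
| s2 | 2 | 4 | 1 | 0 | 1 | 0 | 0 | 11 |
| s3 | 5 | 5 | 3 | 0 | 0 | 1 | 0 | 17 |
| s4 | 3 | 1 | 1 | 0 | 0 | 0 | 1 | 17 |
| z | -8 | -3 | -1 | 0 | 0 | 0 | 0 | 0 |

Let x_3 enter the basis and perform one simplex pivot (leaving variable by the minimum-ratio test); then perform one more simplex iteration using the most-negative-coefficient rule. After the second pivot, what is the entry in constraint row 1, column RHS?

96/5

Ratio test on column x_3 — row 1: 26/2 = 13; row 2: 11/1 = 11; row 3: 17/3 = 17/3; row 4: 17/1 = 17. Minimum is 17/3 at row 3 (s3 leaves); pivot element 3.
Divide row 3 by 3; eliminate column x_3 from the other rows.
Second iteration: most negative z-row entry is -19/3 in column x_1, so x_1 enters.
Ratio test on column x_1 — row 1: entry -4/3 ≤ 0; row 2: (16/3)/(1/3) = 16; row 3: (17/3)/(5/3) = 17/5; row 4: (34/3)/(4/3) = 17/2. Minimum is 17/5 at row 3 (x_3 leaves); pivot element 5/3.
Divide row 3 by 5/3; eliminate column x_1 from the other rows.
After both pivots, the entry at constraint row 1, column RHS is 96/5.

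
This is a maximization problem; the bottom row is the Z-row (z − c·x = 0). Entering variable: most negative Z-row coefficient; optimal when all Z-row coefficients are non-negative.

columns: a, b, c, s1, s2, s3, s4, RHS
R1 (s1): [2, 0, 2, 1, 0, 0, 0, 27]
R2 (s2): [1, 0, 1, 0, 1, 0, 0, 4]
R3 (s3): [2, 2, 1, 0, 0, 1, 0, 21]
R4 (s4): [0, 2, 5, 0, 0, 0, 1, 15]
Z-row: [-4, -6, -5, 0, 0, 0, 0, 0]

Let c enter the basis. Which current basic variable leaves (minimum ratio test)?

Column c entries and ratios — s1: 27/2 = 27/2; s2: 4/1 = 4; s3: 21/1 = 21; s4: 15/5 = 3.
Smallest ratio is 3 in the row of s4, so s4 leaves.

s4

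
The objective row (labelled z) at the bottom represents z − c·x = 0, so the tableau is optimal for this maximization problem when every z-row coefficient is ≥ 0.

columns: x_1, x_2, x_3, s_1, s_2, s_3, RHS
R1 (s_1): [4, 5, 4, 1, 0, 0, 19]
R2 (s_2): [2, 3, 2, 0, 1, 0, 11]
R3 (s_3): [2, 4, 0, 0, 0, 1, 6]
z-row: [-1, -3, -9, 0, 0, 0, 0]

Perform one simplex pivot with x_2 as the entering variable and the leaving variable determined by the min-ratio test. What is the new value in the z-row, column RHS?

Ratio test on column x_2 — row 1: 19/5 = 19/5; row 2: 11/3 = 11/3; row 3: 6/4 = 3/2. Minimum is 3/2 at row 3 (s_3 leaves); pivot element 4.
Divide row 3 by 4; eliminate column x_2 from the other rows.
z-row update in column RHS: 0 − (-3)·(3/2) = 9/2.

9/2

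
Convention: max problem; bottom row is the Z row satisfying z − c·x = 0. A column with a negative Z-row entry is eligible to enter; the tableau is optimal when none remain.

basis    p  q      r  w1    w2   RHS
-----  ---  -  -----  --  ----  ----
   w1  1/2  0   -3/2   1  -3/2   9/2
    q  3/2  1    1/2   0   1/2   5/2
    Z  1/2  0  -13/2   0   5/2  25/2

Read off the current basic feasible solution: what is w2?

0

w2 is not in the basis, so in the current basic feasible solution w2 = 0.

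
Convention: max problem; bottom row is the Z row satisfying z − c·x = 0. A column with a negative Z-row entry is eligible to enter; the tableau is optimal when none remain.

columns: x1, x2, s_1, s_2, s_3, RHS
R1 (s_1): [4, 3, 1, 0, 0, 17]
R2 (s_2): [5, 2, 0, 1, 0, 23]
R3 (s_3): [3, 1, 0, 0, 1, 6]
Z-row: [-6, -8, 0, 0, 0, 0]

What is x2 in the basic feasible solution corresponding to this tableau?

x2 is not in the basis, so in the current basic feasible solution x2 = 0.

0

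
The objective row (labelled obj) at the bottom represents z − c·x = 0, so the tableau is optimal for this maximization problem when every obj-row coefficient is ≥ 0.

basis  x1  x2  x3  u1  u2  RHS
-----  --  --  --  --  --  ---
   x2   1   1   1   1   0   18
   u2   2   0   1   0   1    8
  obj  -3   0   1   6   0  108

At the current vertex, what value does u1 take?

0

u1 is not in the basis, so in the current basic feasible solution u1 = 0.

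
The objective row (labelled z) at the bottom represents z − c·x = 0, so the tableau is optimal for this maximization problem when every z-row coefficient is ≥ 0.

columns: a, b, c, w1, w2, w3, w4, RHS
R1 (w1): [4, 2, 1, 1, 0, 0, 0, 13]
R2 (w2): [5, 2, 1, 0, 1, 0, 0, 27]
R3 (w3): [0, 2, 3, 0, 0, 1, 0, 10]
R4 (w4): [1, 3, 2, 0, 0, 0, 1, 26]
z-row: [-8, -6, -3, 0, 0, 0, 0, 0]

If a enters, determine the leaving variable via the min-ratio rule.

w1

Column a entries and ratios — w1: 13/4 = 13/4; w2: 27/5 = 27/5; w3: 0 ≤ 0, skip; w4: 26/1 = 26.
Smallest ratio is 13/4 in the row of w1, so w1 leaves.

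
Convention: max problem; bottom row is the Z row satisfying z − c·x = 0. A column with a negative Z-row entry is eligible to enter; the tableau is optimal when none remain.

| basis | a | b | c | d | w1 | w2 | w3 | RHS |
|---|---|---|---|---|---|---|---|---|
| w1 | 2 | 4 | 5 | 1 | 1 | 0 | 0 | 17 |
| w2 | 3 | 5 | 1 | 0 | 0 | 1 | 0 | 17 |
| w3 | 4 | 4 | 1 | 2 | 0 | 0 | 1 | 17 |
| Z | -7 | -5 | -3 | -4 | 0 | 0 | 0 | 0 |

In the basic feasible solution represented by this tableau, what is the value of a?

0

a is not in the basis, so in the current basic feasible solution a = 0.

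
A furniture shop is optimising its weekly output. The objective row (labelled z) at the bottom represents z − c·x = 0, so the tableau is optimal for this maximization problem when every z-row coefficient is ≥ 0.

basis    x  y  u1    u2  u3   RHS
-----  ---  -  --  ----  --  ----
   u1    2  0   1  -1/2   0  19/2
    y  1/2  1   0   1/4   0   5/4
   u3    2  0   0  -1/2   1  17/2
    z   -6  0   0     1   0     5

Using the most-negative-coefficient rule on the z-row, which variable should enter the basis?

Negative z-row entries: x: -6.
The most negative is -6 in column x, so x enters.

x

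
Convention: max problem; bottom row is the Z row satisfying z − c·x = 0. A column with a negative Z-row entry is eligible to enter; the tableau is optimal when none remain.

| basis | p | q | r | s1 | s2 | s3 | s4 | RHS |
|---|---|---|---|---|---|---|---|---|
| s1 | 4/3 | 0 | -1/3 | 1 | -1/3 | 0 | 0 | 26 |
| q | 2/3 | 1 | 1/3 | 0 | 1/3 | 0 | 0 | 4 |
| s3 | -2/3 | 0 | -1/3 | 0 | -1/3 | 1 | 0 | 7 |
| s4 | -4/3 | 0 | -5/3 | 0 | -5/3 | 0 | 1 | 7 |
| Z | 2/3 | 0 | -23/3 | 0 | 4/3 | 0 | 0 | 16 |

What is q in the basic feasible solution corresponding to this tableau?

q is basic (row 2); its value is the RHS of that row, 4.

4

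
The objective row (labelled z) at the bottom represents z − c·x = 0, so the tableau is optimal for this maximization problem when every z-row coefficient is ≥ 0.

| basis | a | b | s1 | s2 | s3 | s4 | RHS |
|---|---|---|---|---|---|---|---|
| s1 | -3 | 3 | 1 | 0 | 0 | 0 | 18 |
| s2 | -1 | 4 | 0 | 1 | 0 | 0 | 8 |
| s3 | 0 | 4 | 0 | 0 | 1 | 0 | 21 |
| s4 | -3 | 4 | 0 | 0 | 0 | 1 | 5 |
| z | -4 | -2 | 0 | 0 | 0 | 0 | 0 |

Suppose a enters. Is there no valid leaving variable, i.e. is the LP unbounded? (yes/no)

yes

Every constraint-row entry in column a is ≤ 0, so increasing a is unbounded.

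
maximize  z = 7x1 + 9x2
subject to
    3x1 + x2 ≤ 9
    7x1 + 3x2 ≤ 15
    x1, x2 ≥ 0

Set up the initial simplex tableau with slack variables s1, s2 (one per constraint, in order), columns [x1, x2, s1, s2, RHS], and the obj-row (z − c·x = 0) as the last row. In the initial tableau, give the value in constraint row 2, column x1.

7

Constraint 2 has coefficient 7 on x1.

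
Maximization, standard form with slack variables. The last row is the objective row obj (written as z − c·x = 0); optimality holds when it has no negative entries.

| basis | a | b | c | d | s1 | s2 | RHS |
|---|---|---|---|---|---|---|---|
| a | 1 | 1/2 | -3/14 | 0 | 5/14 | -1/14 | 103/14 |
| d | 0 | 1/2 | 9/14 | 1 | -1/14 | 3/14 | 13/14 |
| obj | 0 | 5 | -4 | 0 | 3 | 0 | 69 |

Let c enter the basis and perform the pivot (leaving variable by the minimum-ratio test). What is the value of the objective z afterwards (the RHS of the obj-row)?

Ratio test on column c — row 1: entry -3/14 ≤ 0; row 2: (13/14)/(9/14) = 13/9. Minimum is 13/9 at row 2 (d leaves); pivot element 9/14.
Pivot on row 2; the obj-row RHS becomes 69 − (-4)·(13/9) = 673/9.

673/9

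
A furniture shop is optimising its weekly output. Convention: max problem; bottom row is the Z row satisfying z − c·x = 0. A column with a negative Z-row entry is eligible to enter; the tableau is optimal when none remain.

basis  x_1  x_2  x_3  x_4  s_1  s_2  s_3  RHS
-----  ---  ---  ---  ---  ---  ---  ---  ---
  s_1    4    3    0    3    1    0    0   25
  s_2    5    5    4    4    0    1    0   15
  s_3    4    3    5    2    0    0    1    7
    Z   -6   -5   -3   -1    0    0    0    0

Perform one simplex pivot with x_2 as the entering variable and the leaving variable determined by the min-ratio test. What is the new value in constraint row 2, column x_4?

Ratio test on column x_2 — row 1: 25/3 = 25/3; row 2: 15/5 = 3; row 3: 7/3 = 7/3. Minimum is 7/3 at row 3 (s_3 leaves); pivot element 3.
Divide row 3 by 3; eliminate column x_2 from the other rows.
Row 2 update in column x_4: 4 − 5·(2/3) = 2/3.

2/3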